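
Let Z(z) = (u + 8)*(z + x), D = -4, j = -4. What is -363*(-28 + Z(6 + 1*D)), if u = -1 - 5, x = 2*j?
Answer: 14520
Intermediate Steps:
x = -8 (x = 2*(-4) = -8)
u = -6
Z(z) = -16 + 2*z (Z(z) = (-6 + 8)*(z - 8) = 2*(-8 + z) = -16 + 2*z)
-363*(-28 + Z(6 + 1*D)) = -363*(-28 + (-16 + 2*(6 + 1*(-4)))) = -363*(-28 + (-16 + 2*(6 - 4))) = -363*(-28 + (-16 + 2*2)) = -363*(-28 + (-16 + 4)) = -363*(-28 - 12) = -363*(-40) = 14520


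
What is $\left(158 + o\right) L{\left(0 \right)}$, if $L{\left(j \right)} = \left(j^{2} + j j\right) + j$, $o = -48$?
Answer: $0$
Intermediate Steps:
$L{\left(j \right)} = j + 2 j^{2}$ ($L{\left(j \right)} = \left(j^{2} + j^{2}\right) + j = 2 j^{2} + j = j + 2 j^{2}$)
$\left(158 + o\right) L{\left(0 \right)} = \left(158 - 48\right) 0 \left(1 + 2 \cdot 0\right) = 110 \cdot 0 \left(1 + 0\right) = 110 \cdot 0 \cdot 1 = 110 \cdot 0 = 0$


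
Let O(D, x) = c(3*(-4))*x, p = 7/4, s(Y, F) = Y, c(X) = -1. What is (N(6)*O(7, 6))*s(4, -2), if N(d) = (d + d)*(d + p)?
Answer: -2232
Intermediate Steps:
p = 7/4 (p = 7*(1/4) = 7/4 ≈ 1.7500)
O(D, x) = -x
N(d) = 2*d*(7/4 + d) (N(d) = (d + d)*(d + 7/4) = (2*d)*(7/4 + d) = 2*d*(7/4 + d))
(N(6)*O(7, 6))*s(4, -2) = (((1/2)*6*(7 + 4*6))*(-1*6))*4 = (((1/2)*6*(7 + 24))*(-6))*4 = (((1/2)*6*31)*(-6))*4 = (93*(-6))*4 = -558*4 = -2232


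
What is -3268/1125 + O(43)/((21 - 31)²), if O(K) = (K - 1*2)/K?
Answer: -560251/193500 ≈ -2.8954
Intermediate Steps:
O(K) = (-2 + K)/K (O(K) = (K - 2)/K = (-2 + K)/K)
-3268/1125 + O(43)/((21 - 31)²) = -3268/1125 + ((-2 + 43)/43)/((21 - 31)²) = -3268*1/1125 + ((1/43)*41)/((-10)²) = -3268/1125 + (41/43)/100 = -3268/1125 + (41/43)*(1/100) = -3268/1125 + 41/4300 = -560251/193500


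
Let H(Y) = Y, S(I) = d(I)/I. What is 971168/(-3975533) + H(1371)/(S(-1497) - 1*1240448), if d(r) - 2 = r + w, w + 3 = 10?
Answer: -19479235933715/79380244050608 ≈ -0.24539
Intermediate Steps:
w = 7 (w = -3 + 10 = 7)
d(r) = 9 + r (d(r) = 2 + (r + 7) = 2 + (7 + r) = 9 + r)
S(I) = (9 + I)/I
971168/(-3975533) + H(1371)/(S(-1497) - 1*1240448) = 971168/(-3975533) + 1371/((9 - 1497)/(-1497) - 1*1240448) = 971168*(-1/3975533) + 1371/(-1/1497*(-1488) - 1240448) = -31328/128243 + 1371/(496/499 - 1240448) = -31328/128243 + 1371/(-618983056/499) = -31328/128243 + 1371*(-499/618983056) = -31328/128243 - 684129/618983056 = -19479235933715/79380244050608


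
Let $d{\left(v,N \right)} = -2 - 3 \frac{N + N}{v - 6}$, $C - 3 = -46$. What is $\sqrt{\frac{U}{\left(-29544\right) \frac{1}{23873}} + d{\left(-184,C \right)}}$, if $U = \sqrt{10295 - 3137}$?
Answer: $\frac{\sqrt{-6612914175120 - 1591341951450 \sqrt{7158}}}{1403340} \approx 8.4689 i$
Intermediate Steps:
$C = -43$ ($C = 3 - 46 = -43$)
$d{\left(v,N \right)} = -2 - \frac{6 N}{-6 + v}$ ($d{\left(v,N \right)} = -2 - 3 \frac{2 N}{-6 + v} = -2 - \frac{6 N}{-6 + v}$)
$U = \sqrt{7158} \approx 84.605$
$\sqrt{\frac{U}{\left(-29544\right) \frac{1}{23873}} + d{\left(-184,C \right)}} = \sqrt{\frac{\sqrt{7158}}{\left(-29544\right) \frac{1}{23873}} + \frac{2 \left(6 - -184 - -129\right)}{-6 - 184}} = \sqrt{\frac{\sqrt{7158}}{\left(-29544\right) \frac{1}{23873}} + \frac{2 \left(6 + 184 + 129\right)}{-190}} = \sqrt{\frac{\sqrt{7158}}{- \frac{29544}{23873}} + 2 \left(- \frac{1}{190}\right) 319} = \sqrt{\sqrt{7158} \left(- \frac{23873}{29544}\right) - \frac{319}{95}} = \sqrt{- \frac{23873 \sqrt{7158}}{29544} - \frac{319}{95}} = \sqrt{- \frac{319}{95} - \frac{23873 \sqrt{7158}}{29544}}$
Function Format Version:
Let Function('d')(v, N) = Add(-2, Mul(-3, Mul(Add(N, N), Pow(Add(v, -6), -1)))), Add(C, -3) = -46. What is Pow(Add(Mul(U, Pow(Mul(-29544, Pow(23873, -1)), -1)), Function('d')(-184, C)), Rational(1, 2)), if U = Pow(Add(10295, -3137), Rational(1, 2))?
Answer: Mul(Rational(1, 1403340), Pow(Add(-6612914175120, Mul(-1591341951450, Pow(7158, Rational(1, 2)))), Rational(1, 2))) ≈ Mul(8.4689, I)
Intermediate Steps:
C = -43 (C = Add(3, -46) = -43)
Function('d')(v, N) = Add(-2, Mul(-6, N, Pow(Add(-6, v), -1))) (Function('d')(v, N) = Add(-2, Mul(-3, Mul(Mul(2, N), Pow(Add(-6, v), -1)))) = Add(-2, Mul(-3, Mul(2, N, Pow(Add(-6, v), -1)))) = Add(-2, Mul(-6, N, Pow(Add(-6, v), -1))))
U = Pow(7158, Rational(1, 2)) ≈ 84.605
Pow(Add(Mul(U, Pow(Mul(-29544, Pow(23873, -1)), -1)), Function('d')(-184, C)), Rational(1, 2)) = Pow(Add(Mul(Pow(7158, Rational(1, 2)), Pow(Mul(-29544, Pow(23873, -1)), -1)), Mul(2, Pow(Add(-6, -184), -1), Add(6, Mul(-1, -184), Mul(-3, -43)))), Rational(1, 2)) = Pow(Add(Mul(Pow(7158, Rational(1, 2)), Pow(Mul(-29544, Rational(1, 23873)), -1)), Mul(2, Pow(-190, -1), Add(6, 184, 129))), Rational(1, 2)) = Pow(Add(Mul(Pow(7158, Rational(1, 2)), Pow(Rational(-29544, 23873), -1)), Mul(2, Rational(-1, 190), 319)), Rational(1, 2)) = Pow(Add(Mul(Pow(7158, Rational(1, 2)), Rational(-23873, 29544)), Rational(-319, 95)), Rational(1, 2)) = Pow(Add(Mul(Rational(-23873, 29544), Pow(7158, Rational(1, 2))), Rational(-319, 95)), Rational(1, 2)) = Pow(Add(Rational(-319, 95), Mul(Rational(-23873, 29544), Pow(7158, Rational(1, 2)))), Rational(1, 2))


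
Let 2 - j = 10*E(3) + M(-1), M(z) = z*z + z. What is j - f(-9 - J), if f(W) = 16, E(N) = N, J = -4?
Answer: -44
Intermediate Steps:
M(z) = z + z² (M(z) = z² + z = z + z²)
j = -28 (j = 2 - (10*3 - (1 - 1)) = 2 - (30 - 1*0) = 2 - (30 + 0) = 2 - 1*30 = 2 - 30 = -28)
j - f(-9 - J) = -28 - 1*16 = -28 - 16 = -44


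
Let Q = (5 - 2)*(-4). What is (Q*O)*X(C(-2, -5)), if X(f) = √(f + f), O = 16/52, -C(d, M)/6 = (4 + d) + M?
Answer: -288/13 ≈ -22.154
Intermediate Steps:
C(d, M) = -24 - 6*M - 6*d (C(d, M) = -6*((4 + d) + M) = -6*(4 + M + d) = -24 - 6*M - 6*d)
Q = -12 (Q = 3*(-4) = -12)
O = 4/13 (O = 16*(1/52) = 4/13 ≈ 0.30769)
X(f) = √2*√f (X(f) = √(2*f) = √2*√f)
(Q*O)*X(C(-2, -5)) = (-12*4/13)*(√2*√(-24 - 6*(-5) - 6*(-2))) = -48*√2*√(-24 + 30 + 12)/13 = -48*√2*√18/13 = -48*√2*3*√2/13 = -48/13*6 = -288/13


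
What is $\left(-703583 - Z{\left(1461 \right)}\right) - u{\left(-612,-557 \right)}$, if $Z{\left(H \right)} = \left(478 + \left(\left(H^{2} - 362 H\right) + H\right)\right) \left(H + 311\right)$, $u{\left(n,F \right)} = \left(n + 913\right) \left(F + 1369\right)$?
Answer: $-2849576211$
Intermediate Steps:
$u{\left(n,F \right)} = \left(913 + n\right) \left(1369 + F\right)$
$Z{\left(H \right)} = \left(311 + H\right) \left(478 + H^{2} - 361 H\right)$ ($Z{\left(H \right)} = \left(478 + \left(H^{2} - 361 H\right)\right) \left(311 + H\right) = \left(478 + H^{2} - 361 H\right) \left(311 + H\right) = \left(311 + H\right) \left(478 + H^{2} - 361 H\right)$)
$\left(-703583 - Z{\left(1461 \right)}\right) - u{\left(-612,-557 \right)} = \left(-703583 - \left(148658 + 1461^{3} - 163329573 - 50 \cdot 1461^{2}\right)\right) - \left(1249897 + 913 \left(-557\right) + 1369 \left(-612\right) - -340884\right) = \left(-703583 - \left(148658 + 3118535181 - 163329573 - 106726050\right)\right) - \left(1249897 - 508541 - 837828 + 340884\right) = \left(-703583 - \left(148658 + 3118535181 - 163329573 - 106726050\right)\right) - 244412 = \left(-703583 - 2848628216\right) - 244412 = -2849331799 - 244412 = -2849576211$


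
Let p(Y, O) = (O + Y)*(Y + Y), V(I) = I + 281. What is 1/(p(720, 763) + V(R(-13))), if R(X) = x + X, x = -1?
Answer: 1/2135787 ≈ 4.6821e-7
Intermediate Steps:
R(X) = -1 + X
V(I) = 281 + I
p(Y, O) = 2*Y*(O + Y) (p(Y, O) = (O + Y)*(2*Y) = 2*Y*(O + Y))
1/(p(720, 763) + V(R(-13))) = 1/(2*720*(763 + 720) + (281 + (-1 - 13))) = 1/(2*720*1483 + (281 - 14)) = 1/(2135520 + 267) = 1/2135787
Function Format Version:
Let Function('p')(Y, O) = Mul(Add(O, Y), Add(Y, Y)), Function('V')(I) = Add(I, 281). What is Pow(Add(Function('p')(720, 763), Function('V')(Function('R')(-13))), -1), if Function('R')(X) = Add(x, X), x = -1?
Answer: Rational(1, 2135787) ≈ 4.6821e-7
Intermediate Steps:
Function('R')(X) = Add(-1, X)
Function('V')(I) = Add(281, I)
Function('p')(Y, O) = Mul(2, Y, Add(O, Y)) (Function('p')(Y, O) = Mul(Add(O, Y), Mul(2, Y)) = Mul(2, Y, Add(O, Y)))
Pow(Add(Function('p')(720, 763), Function('V')(Function('R')(-13))), -1) = Pow(Add(Mul(2, 720, Add(763, 720)), Add(281, Add(-1, -13))), -1) = Pow(Add(Mul(2, 720, 1483), Add(281, -14)), -1) = Pow(Add(2135520, 267), -1) = Pow(2135787, -1) = Rational(1, 2135787)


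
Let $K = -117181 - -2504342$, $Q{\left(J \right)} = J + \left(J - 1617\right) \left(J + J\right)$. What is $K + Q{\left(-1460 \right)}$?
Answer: $11370541$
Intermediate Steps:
$Q{\left(J \right)} = J + 2 J \left(-1617 + J\right)$ ($Q{\left(J \right)} = J + \left(-1617 + J\right) 2 J = J + 2 J \left(-1617 + J\right)$)
$K = 2387161$ ($K = -117181 + 2504342 = 2387161$)
$K + Q{\left(-1460 \right)} = 2387161 - 1460 \left(-3233 + 2 \left(-1460\right)\right) = 2387161 - 1460 \left(-3233 - 2920\right) = 2387161 - -8983380 = 2387161 + 8983380 = 11370541$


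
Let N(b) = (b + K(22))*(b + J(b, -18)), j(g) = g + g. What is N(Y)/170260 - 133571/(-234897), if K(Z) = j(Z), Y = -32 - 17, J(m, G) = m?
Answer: 2285689799/3999356322 ≈ 0.57151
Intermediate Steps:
j(g) = 2*g
Y = -49
K(Z) = 2*Z
N(b) = 2*b*(44 + b) (N(b) = (b + 2*22)*(b + b) = (b + 44)*(2*b) = (44 + b)*(2*b) = 2*b*(44 + b))
N(Y)/170260 - 133571/(-234897) = (2*(-49)*(44 - 49))/170260 - 133571/(-234897) = (2*(-49)*(-5))*(1/170260) - 133571*(-1/234897) = 490*(1/170260) + 133571/234897 = 49/17026 + 133571/234897 = 2285689799/3999356322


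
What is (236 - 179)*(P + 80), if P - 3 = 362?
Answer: 25365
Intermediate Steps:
P = 365 (P = 3 + 362 = 365)
(236 - 179)*(P + 80) = (236 - 179)*(365 + 80) = 57*445 = 25365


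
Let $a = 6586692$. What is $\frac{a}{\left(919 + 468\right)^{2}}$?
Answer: $\frac{346668}{101251} \approx 3.4238$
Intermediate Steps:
$\frac{a}{\left(919 + 468\right)^{2}} = \frac{6586692}{\left(919 + 468\right)^{2}} = \frac{6586692}{1387^{2}} = \frac{6586692}{1923769} = 6586692 \cdot \frac{1}{1923769} = \frac{346668}{101251}$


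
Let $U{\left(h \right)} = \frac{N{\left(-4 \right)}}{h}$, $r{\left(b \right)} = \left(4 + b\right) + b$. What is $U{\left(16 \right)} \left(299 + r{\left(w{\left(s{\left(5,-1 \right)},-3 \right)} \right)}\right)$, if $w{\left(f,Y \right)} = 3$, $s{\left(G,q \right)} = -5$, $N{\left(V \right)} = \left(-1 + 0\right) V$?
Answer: $\frac{309}{4} \approx 77.25$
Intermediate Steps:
$N{\left(V \right)} = - V$
$r{\left(b \right)} = 4 + 2 b$
$U{\left(h \right)} = \frac{4}{h}$ ($U{\left(h \right)} = \frac{\left(-1\right) \left(-4\right)}{h} = \frac{4}{h}$)
$U{\left(16 \right)} \left(299 + r{\left(w{\left(s{\left(5,-1 \right)},-3 \right)} \right)}\right) = \frac{4}{16} \left(299 + \left(4 + 2 \cdot 3\right)\right) = 4 \cdot \frac{1}{16} \left(299 + \left(4 + 6\right)\right) = \frac{299 + 10}{4} = \frac{1}{4} \cdot 309 = \frac{309}{4}$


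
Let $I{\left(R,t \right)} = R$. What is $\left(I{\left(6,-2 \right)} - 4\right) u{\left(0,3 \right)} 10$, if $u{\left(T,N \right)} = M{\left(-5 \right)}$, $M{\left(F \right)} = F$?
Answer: $-100$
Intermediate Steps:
$u{\left(T,N \right)} = -5$
$\left(I{\left(6,-2 \right)} - 4\right) u{\left(0,3 \right)} 10 = \left(6 - 4\right) \left(-5\right) 10 = 2 \left(-5\right) 10 = \left(-10\right) 10 = -100$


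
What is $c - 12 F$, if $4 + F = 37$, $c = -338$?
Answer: $-734$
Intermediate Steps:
$F = 33$ ($F = -4 + 37 = 33$)
$c - 12 F = -338 - 12 \cdot 33 = -338 - 396 = -734$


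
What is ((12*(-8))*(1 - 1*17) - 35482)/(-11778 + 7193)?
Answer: 33946/4585 ≈ 7.4037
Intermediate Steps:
((12*(-8))*(1 - 1*17) - 35482)/(-11778 + 7193) = (-96*(1 - 17) - 35482)/(-4585) = (-96*(-16) - 35482)*(-1/4585) = (1536 - 35482)*(-1/4585) = -33946*(-1/4585) = 33946/4585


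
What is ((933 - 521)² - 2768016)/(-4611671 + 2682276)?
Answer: 2598272/1929395 ≈ 1.3467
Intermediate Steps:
((933 - 521)² - 2768016)/(-4611671 + 2682276) = (412² - 2768016)/(-1929395) = (169744 - 2768016)*(-1/1929395) = -2598272*(-1/1929395) = 2598272/1929395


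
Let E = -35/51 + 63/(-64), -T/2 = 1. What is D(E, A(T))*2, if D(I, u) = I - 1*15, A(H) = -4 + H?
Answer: -54413/1632 ≈ -33.341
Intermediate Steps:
T = -2 (T = -2*1 = -2)
E = -5453/3264 (E = -35*1/51 + 63*(-1/64) = -35/51 - 63/64 = -5453/3264 ≈ -1.6706)
D(I, u) = -15 + I (D(I, u) = I - 15 = -15 + I)
D(E, A(T))*2 = (-15 - 5453/3264)*2 = -54413/3264*2 = -54413/1632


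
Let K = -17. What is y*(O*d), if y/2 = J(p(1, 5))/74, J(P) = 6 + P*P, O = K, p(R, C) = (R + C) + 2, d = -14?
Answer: 16660/37 ≈ 450.27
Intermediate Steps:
p(R, C) = 2 + C + R (p(R, C) = (C + R) + 2 = 2 + C + R)
O = -17
J(P) = 6 + P**2
y = 70/37 (y = 2*((6 + (2 + 5 + 1)**2)/74) = 2*((6 + 8**2)*(1/74)) = 2*((6 + 64)*(1/74)) = 2*(70*(1/74)) = 2*(35/37) = 70/37 ≈ 1.8919)
y*(O*d) = 70*(-17*(-14))/37 = (70/37)*238 = 16660/37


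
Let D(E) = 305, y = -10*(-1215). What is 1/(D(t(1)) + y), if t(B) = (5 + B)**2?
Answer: 1/12455 ≈ 8.0289e-5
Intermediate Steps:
y = 12150
1/(D(t(1)) + y) = 1/(305 + 12150) = 1/12455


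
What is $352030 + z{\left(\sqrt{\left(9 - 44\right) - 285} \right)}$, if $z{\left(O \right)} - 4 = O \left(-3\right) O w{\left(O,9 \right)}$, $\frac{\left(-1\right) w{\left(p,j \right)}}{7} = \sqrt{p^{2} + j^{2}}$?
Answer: $352034 - 6720 i \sqrt{239} \approx 3.5203 \cdot 10^{5} - 1.0389 \cdot 10^{5} i$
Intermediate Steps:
$w{\left(p,j \right)} = - 7 \sqrt{j^{2} + p^{2}}$ ($w{\left(p,j \right)} = - 7 \sqrt{p^{2} + j^{2}} = - 7 \sqrt{j^{2} + p^{2}}$)
$z{\left(O \right)} = 4 + 21 O^{2} \sqrt{81 + O^{2}}$ ($z{\left(O \right)} = 4 + O \left(-3\right) O \left(- 7 \sqrt{9^{2} + O^{2}}\right) = 4 + - 3 O O \left(- 7 \sqrt{81 + O^{2}}\right) = 4 + - 3 O^{2} \left(- 7 \sqrt{81 + O^{2}}\right) = 4 + 21 O^{2} \sqrt{81 + O^{2}}$)
$352030 + z{\left(\sqrt{\left(9 - 44\right) - 285} \right)} = 352030 + \left(4 + 21 \left(\sqrt{\left(9 - 44\right) - 285}\right)^{2} \sqrt{81 + \left(\sqrt{\left(9 - 44\right) - 285}\right)^{2}}\right) = 352030 + \left(4 + 21 \left(\sqrt{-35 - 285}\right)^{2} \sqrt{81 + \left(\sqrt{-35 - 285}\right)^{2}}\right) = 352030 + \left(4 + 21 \left(\sqrt{-320}\right)^{2} \sqrt{81 + \left(\sqrt{-320}\right)^{2}}\right) = 352030 + \left(4 + 21 \left(8 i \sqrt{5}\right)^{2} \sqrt{81 + \left(8 i \sqrt{5}\right)^{2}}\right) = 352030 + \left(4 + 21 \left(-320\right) \sqrt{81 - 320}\right) = 352030 + \left(4 + 21 \left(-320\right) \sqrt{-239}\right) = 352030 + \left(4 + 21 \left(-320\right) i \sqrt{239}\right) = 352030 + \left(4 - 6720 i \sqrt{239}\right) = 352034 - 6720 i \sqrt{239}$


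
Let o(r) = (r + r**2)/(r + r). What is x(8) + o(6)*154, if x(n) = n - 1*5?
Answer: 542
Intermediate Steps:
o(r) = (r + r**2)/(2*r) (o(r) = (r + r**2)/((2*r)) = (r + r**2)*(1/(2*r)) = (r + r**2)/(2*r))
x(n) = -5 + n (x(n) = n - 5 = -5 + n)
x(8) + o(6)*154 = (-5 + 8) + (1/2 + (1/2)*6)*154 = 3 + (1/2 + 3)*154 = 3 + (7/2)*154 = 3 + 539 = 542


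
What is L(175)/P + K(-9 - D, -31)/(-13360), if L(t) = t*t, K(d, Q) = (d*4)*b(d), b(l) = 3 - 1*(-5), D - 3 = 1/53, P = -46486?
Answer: -1296086211/2057237930 ≈ -0.63001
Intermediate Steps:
D = 160/53 (D = 3 + 1/53 = 160/53 ≈ 3.0189)
b(l) = 8 (b(l) = 3 + 5 = 8)
K(d, Q) = 32*d (K(d, Q) = (d*4)*8 = (4*d)*8 = 32*d)
L(t) = t²
L(175)/P + K(-9 - D, -31)/(-13360) = 175²/(-46486) + (32*(-9 - 1*160/53))/(-13360) = 30625*(-1/46486) + (32*(-9 - 160/53))*(-1/13360) = -30625/46486 + (32*(-637/53))*(-1/13360) = -30625/46486 - 20384/53*(-1/13360) = -30625/46486 + 1274/44255 = -1296086211/2057237930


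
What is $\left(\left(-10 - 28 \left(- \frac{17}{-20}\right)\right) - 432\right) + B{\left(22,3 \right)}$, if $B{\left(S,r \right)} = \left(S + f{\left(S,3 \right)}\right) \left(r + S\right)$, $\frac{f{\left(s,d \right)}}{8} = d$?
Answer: $\frac{3421}{5} \approx 684.2$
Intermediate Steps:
$f{\left(s,d \right)} = 8 d$
$B{\left(S,r \right)} = \left(24 + S\right) \left(S + r\right)$ ($B{\left(S,r \right)} = \left(S + 8 \cdot 3\right) \left(r + S\right) = \left(S + 24\right) \left(S + r\right) = \left(24 + S\right) \left(S + r\right)$)
$\left(\left(-10 - 28 \left(- \frac{17}{-20}\right)\right) - 432\right) + B{\left(22,3 \right)} = \left(\left(-10 - 28 \left(- \frac{17}{-20}\right)\right) - 432\right) + \left(22^{2} + 24 \cdot 22 + 24 \cdot 3 + 22 \cdot 3\right) = \left(\left(-10 - 28 \left(\left(-17\right) \left(- \frac{1}{20}\right)\right)\right) - 432\right) + \left(484 + 528 + 72 + 66\right) = \left(\left(-10 - \frac{119}{5}\right) - 432\right) + 1150 = \left(- \frac{169}{5} - 432\right) + 1150 = - \frac{2329}{5} + 1150 = \frac{3421}{5}$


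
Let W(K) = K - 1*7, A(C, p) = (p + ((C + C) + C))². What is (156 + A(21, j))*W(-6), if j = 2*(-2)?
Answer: -47281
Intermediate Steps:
j = -4
A(C, p) = (p + 3*C)² (A(C, p) = (p + (2*C + C))² = (p + 3*C)²)
W(K) = -7 + K (W(K) = K - 7 = -7 + K)
(156 + A(21, j))*W(-6) = (156 + (-4 + 3*21)²)*(-7 - 6) = (156 + (-4 + 63)²)*(-13) = (156 + 59²)*(-13) = (156 + 3481)*(-13) = 3637*(-13) = -47281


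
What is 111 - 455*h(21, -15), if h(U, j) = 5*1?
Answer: -2164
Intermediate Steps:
h(U, j) = 5
111 - 455*h(21, -15) = 111 - 455*5 = 111 - 2275 = -2164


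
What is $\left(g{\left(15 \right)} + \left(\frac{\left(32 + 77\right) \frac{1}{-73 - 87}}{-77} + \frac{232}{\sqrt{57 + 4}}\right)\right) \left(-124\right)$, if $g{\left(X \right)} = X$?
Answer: $- \frac{5732179}{3080} - \frac{28768 \sqrt{61}}{61} \approx -5544.5$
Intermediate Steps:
$\left(g{\left(15 \right)} + \left(\frac{\left(32 + 77\right) \frac{1}{-73 - 87}}{-77} + \frac{232}{\sqrt{57 + 4}}\right)\right) \left(-124\right) = \left(15 + \left(\frac{\left(32 + 77\right) \frac{1}{-73 - 87}}{-77} + \frac{232}{\sqrt{57 + 4}}\right)\right) \left(-124\right) = \left(15 + \left(\frac{109}{-160} \left(- \frac{1}{77}\right) + \frac{232}{\sqrt{61}}\right)\right) \left(-124\right) = \left(15 + \left(109 \left(- \frac{1}{160}\right) \left(- \frac{1}{77}\right) + 232 \frac{\sqrt{61}}{61}\right)\right) \left(-124\right) = \left(15 - \left(- \frac{109}{12320} - \frac{232 \sqrt{61}}{61}\right)\right) \left(-124\right) = \left(15 + \left(\frac{109}{12320} + \frac{232 \sqrt{61}}{61}\right)\right) \left(-124\right) = \left(\frac{184909}{12320} + \frac{232 \sqrt{61}}{61}\right) \left(-124\right) = - \frac{5732179}{3080} - \frac{28768 \sqrt{61}}{61}$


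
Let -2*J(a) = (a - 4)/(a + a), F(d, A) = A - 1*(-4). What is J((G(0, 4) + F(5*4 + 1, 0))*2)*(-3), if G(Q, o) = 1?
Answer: 9/20 ≈ 0.45000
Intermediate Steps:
F(d, A) = 4 + A (F(d, A) = A + 4 = 4 + A)
J(a) = -(-4 + a)/(4*a) (J(a) = -(a - 4)/(2*(a + a)) = -(-4 + a)/(2*(2*a)) = -(-4 + a)*1/(2*a)/2 = -(-4 + a)/(4*a))
J((G(0, 4) + F(5*4 + 1, 0))*2)*(-3) = ((4 - (1 + (4 + 0))*2)/(4*(((1 + (4 + 0))*2))))*(-3) = ((4 - (1 + 4)*2)/(4*(((1 + 4)*2))))*(-3) = ((4 - 5*2)/(4*((5*2))))*(-3) = ((1/4)*(4 - 1*10)/10)*(-3) = ((1/4)*(1/10)*(4 - 10))*(-3) = ((1/4)*(1/10)*(-6))*(-3) = -3/20*(-3) = 9/20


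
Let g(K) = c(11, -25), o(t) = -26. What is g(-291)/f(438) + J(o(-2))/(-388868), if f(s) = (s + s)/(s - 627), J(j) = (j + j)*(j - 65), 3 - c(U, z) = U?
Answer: 12162983/7096841 ≈ 1.7139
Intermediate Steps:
c(U, z) = 3 - U
J(j) = 2*j*(-65 + j) (J(j) = (2*j)*(-65 + j) = 2*j*(-65 + j))
g(K) = -8 (g(K) = 3 - 1*11 = 3 - 11 = -8)
f(s) = 2*s/(-627 + s) (f(s) = (2*s)/(-627 + s) = 2*s/(-627 + s))
g(-291)/f(438) + J(o(-2))/(-388868) = -8/(2*438/(-627 + 438)) + (2*(-26)*(-65 - 26))/(-388868) = -8/(2*438/(-189)) + (2*(-26)*(-91))*(-1/388868) = -8/(2*438*(-1/189)) + 4732*(-1/388868) = -8/(-292/63) - 1183/97217 = -8*(-63/292) - 1183/97217 = 126/73 - 1183/97217 = 12162983/7096841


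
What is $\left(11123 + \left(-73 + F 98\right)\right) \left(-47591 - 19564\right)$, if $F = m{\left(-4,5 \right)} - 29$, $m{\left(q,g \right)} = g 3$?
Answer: $-649926090$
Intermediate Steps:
$m{\left(q,g \right)} = 3 g$
$F = -14$ ($F = 3 \cdot 5 - 29 = 15 - 29 = -14$)
$\left(11123 + \left(-73 + F 98\right)\right) \left(-47591 - 19564\right) = \left(11123 - 1445\right) \left(-47591 - 19564\right) = \left(11123 - 1445\right) \left(-67155\right) = 9678 \left(-67155\right) = -649926090$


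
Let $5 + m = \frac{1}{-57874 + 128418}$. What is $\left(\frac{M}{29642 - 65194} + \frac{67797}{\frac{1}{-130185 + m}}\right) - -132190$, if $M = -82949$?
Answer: $- \frac{1383520936279049245}{156748768} \approx -8.8264 \cdot 10^{9}$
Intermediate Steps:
$m = - \frac{352719}{70544}$ ($m = -5 + \frac{1}{-57874 + 128418} = -5 + \frac{1}{70544} = - \frac{352719}{70544} \approx -5.0$)
$\left(\frac{M}{29642 - 65194} + \frac{67797}{\frac{1}{-130185 + m}}\right) - -132190 = \left(- \frac{82949}{29642 - 65194} + \frac{67797}{\frac{1}{-130185 - \frac{352719}{70544}}}\right) - -132190 = \left(- \frac{82949}{-35552} + \frac{67797}{\frac{1}{- \frac{9184123359}{70544}}}\right) + 132190 = \left(\left(-82949\right) \left(- \frac{1}{35552}\right) + \frac{67797}{- \frac{70544}{9184123359}}\right) + 132190 = \left(\frac{82949}{35552} + 67797 \left(- \frac{9184123359}{70544}\right)\right) + 132190 = \left(\frac{82949}{35552} - \frac{622656011370123}{70544}\right) + 132190 = - \frac{1383541656898691165}{156748768} + 132190 = - \frac{1383520936279049245}{156748768}$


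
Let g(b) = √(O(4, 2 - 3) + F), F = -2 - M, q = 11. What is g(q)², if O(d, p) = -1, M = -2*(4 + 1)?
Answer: 7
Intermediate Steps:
M = -10 (M = -2*5 = -10)
F = 8 (F = -2 - 1*(-10) = -2 + 10 = 8)
g(b) = √7 (g(b) = √(-1 + 8) = √7)
g(q)² = (√7)² = 7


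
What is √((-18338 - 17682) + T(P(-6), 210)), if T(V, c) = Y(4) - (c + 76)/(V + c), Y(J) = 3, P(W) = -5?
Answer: 3*I*√168185895/205 ≈ 189.79*I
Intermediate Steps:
T(V, c) = 3 - (76 + c)/(V + c) (T(V, c) = 3 - (c + 76)/(V + c) = 3 - (76 + c)/(V + c))
√((-18338 - 17682) + T(P(-6), 210)) = √((-18338 - 17682) + (-76 + 2*210 + 3*(-5))/(-5 + 210)) = √(-36020 + (-76 + 420 - 15)/205) = √(-36020 + (1/205)*329) = √(-36020 + 329/205) = √(-7383771/205) = 3*I*√168185895/205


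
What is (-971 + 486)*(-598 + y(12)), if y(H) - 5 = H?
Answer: 281785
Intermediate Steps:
y(H) = 5 + H
(-971 + 486)*(-598 + y(12)) = (-971 + 486)*(-598 + (5 + 12)) = -485*(-598 + 17) = -485*(-581) = 281785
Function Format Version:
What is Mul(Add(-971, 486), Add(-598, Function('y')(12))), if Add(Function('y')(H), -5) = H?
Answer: 281785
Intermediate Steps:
Function('y')(H) = Add(5, H)
Mul(Add(-971, 486), Add(-598, Function('y')(12))) = Mul(Add(-971, 486), Add(-598, Add(5, 12))) = Mul(-485, Add(-598, 17)) = Mul(-485, -581) = 281785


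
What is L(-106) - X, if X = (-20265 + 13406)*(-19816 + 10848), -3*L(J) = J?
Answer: -184534430/3 ≈ -6.1511e+7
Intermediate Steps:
L(J) = -J/3
X = 61511512 (X = -6859*(-8968) = 61511512)
L(-106) - X = -⅓*(-106) - 1*61511512 = 106/3 - 61511512 = -184534430/3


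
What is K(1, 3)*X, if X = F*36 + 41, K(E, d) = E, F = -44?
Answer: -1543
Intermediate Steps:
X = -1543 (X = -44*36 + 41 = -1584 + 41 = -1543)
K(1, 3)*X = 1*(-1543) = -1543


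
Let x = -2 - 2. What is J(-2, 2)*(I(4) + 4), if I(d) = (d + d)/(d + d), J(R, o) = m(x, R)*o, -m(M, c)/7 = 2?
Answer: -140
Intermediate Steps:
x = -4
m(M, c) = -14 (m(M, c) = -7*2 = -14)
J(R, o) = -14*o
I(d) = 1 (I(d) = (2*d)/((2*d)) = (2*d)*(1/(2*d)) = 1)
J(-2, 2)*(I(4) + 4) = (-14*2)*(1 + 4) = -28*5 = -140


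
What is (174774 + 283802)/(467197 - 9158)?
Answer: 458576/458039 ≈ 1.0012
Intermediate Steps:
(174774 + 283802)/(467197 - 9158) = 458576/458039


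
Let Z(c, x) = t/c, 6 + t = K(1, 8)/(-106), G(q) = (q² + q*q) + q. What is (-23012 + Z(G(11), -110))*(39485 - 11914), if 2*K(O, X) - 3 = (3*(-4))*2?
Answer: -34030137657193/53636 ≈ -6.3446e+8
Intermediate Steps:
K(O, X) = -21/2 (K(O, X) = 3/2 + ((3*(-4))*2)/2 = 3/2 + (-12*2)/2 = 3/2 + (½)*(-24) = 3/2 - 12 = -21/2)
G(q) = q + 2*q² (G(q) = (q² + q²) + q = 2*q² + q = q + 2*q²)
t = -1251/212 (t = -6 - 21/2/(-106) = -6 - 21/2*(-1/106) = -6 + 21/212 = -1251/212 ≈ -5.9009)
Z(c, x) = -1251/(212*c)
(-23012 + Z(G(11), -110))*(39485 - 11914) = (-23012 - 1251*1/(11*(1 + 2*11))/212)*(39485 - 11914) = (-23012 - 1251*1/(11*(1 + 22))/212)*27571 = (-23012 - 1251/(212*(11*23)))*27571 = (-23012 - 1251/212/253)*27571 = (-23012 - 1251/212*1/253)*27571 = (-23012 - 1251/53636)*27571 = -1234272883/53636*27571 = -34030137657193/53636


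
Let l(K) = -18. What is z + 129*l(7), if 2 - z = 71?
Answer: -2391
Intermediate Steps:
z = -69 (z = 2 - 1*71 = 2 - 71 = -69)
z + 129*l(7) = -69 + 129*(-18) = -69 - 2322 = -2391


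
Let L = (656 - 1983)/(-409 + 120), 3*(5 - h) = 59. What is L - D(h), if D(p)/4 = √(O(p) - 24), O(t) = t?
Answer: 1327/289 - 8*I*√87/3 ≈ 4.5917 - 24.873*I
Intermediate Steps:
h = -44/3 (h = 5 - ⅓*59 = 5 - 59/3 = -44/3 ≈ -14.667)
L = 1327/289 (L = -1327/(-289) = -1327*(-1/289) = 1327/289 ≈ 4.5917)
D(p) = 4*√(-24 + p) (D(p) = 4*√(p - 24) = 4*√(-24 + p))
L - D(h) = 1327/289 - 4*√(-24 - 44/3) = 1327/289 - 4*√(-116/3) = 1327/289 - 4*2*I*√87/3 = 1327/289 - 8*I*√87/3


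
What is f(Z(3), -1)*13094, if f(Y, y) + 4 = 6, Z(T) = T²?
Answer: 26188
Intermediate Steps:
f(Y, y) = 2 (f(Y, y) = -4 + 6 = 2)
f(Z(3), -1)*13094 = 2*13094 = 26188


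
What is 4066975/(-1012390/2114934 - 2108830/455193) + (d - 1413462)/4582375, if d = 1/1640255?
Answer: -140135048281194334000418614546/176126423314765789763125 ≈ -7.9565e+5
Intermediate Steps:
d = 1/1640255 ≈ 6.0966e-7
4066975/(-1012390/2114934 - 2108830/455193) + (d - 1413462)/4582375 = 4066975/(-1012390/2114934 - 2108830/455193) + (1/1640255 - 1413462)/4582375 = 4066975/(-1012390*1/2114934 - 2108830*1/455193) - 2318438112809/1640255*1/4582375 = 4066975/(-506195/1057467 - 2108830/455193) - 331205444687/1073751929375 = 4066975/(-820144851415/160450525377) - 331205444687/1073751929375 = 4066975*(-160450525377/820144851415) - 331205444687/1073751929375 = -130509655089024915/164028970283 - 331205444687/1073751929375 = -140135048281194334000418614546/176126423314765789763125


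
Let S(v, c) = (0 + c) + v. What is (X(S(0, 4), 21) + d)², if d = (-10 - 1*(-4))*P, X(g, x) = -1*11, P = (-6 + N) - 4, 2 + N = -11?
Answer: 16129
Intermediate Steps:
N = -13 (N = -2 - 11 = -13)
S(v, c) = c + v
P = -23 (P = (-6 - 13) - 4 = -19 - 4 = -23)
X(g, x) = -11
d = 138 (d = (-10 - 1*(-4))*(-23) = (-10 + 4)*(-23) = -6*(-23) = 138)
(X(S(0, 4), 21) + d)² = (-11 + 138)² = 127² = 16129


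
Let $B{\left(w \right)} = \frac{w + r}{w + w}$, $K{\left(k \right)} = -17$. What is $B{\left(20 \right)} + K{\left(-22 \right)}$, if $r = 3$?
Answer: $- \frac{657}{40} \approx -16.425$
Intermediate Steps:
$B{\left(w \right)} = \frac{3 + w}{2 w}$ ($B{\left(w \right)} = \frac{w + 3}{w + w} = \frac{3 + w}{2 w}$)
$B{\left(20 \right)} + K{\left(-22 \right)} = \frac{3 + 20}{2 \cdot 20} - 17 = \frac{1}{2} \cdot \frac{1}{20} \cdot 23 - 17 = \frac{23}{40} - 17 = - \frac{657}{40}$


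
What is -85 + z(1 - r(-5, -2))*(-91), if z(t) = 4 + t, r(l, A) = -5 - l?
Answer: -540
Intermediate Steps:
-85 + z(1 - r(-5, -2))*(-91) = -85 + (4 + (1 - (-5 - 1*(-5))))*(-91) = -85 + (4 + (1 - (-5 + 5)))*(-91) = -85 + (4 + (1 - 1*0))*(-91) = -85 + (4 + (1 + 0))*(-91) = -85 + (4 + 1)*(-91) = -85 + 5*(-91) = -85 - 455 = -540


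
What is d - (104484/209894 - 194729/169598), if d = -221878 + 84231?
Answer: -2449940027281335/17798801306 ≈ -1.3765e+5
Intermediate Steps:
d = -137647
d - (104484/209894 - 194729/169598) = -137647 - (104484/209894 - 194729/169598) = -137647 - (104484*(1/209894) - 194729*1/169598) = -137647 - (52242/104947 - 194729/169598) = -137647 - 1*(-11576085647/17798801306) = -137647 + 11576085647/17798801306 = -2449940027281335/17798801306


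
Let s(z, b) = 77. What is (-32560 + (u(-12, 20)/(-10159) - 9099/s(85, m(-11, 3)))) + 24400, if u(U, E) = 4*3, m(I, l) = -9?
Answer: -6475540545/782243 ≈ -8278.2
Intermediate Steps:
u(U, E) = 12
(-32560 + (u(-12, 20)/(-10159) - 9099/s(85, m(-11, 3)))) + 24400 = (-32560 + (12/(-10159) - 9099/77)) + 24400 = (-32560 + (12*(-1/10159) - 9099*1/77)) + 24400 = (-32560 + (-12/10159 - 9099/77)) + 24400 = (-32560 - 92437665/782243) + 24400 = -25562269745/782243 + 24400 = -6475540545/782243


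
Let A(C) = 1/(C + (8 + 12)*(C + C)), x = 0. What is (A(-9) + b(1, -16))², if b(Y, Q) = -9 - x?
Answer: 11035684/136161 ≈ 81.049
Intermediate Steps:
A(C) = 1/(41*C) (A(C) = 1/(C + 20*(2*C)) = 1/(C + 40*C) = 1/(41*C))
b(Y, Q) = -9 (b(Y, Q) = -9 - 1*0 = -9 + 0 = -9)
(A(-9) + b(1, -16))² = ((1/41)/(-9) - 9)² = ((1/41)*(-⅑) - 9)² = (-1/369 - 9)² = (-3322/369)² = 11035684/136161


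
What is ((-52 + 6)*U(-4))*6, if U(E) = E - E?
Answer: 0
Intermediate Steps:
U(E) = 0
((-52 + 6)*U(-4))*6 = ((-52 + 6)*0)*6 = -46*0*6 = 0*6 = 0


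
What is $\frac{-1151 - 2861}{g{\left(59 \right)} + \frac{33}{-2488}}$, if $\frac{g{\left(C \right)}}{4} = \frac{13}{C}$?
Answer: $- \frac{588929504}{127429} \approx -4621.6$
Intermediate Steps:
$g{\left(C \right)} = \frac{52}{C}$ ($g{\left(C \right)} = 4 \frac{13}{C} = \frac{52}{C}$)
$\frac{-1151 - 2861}{g{\left(59 \right)} + \frac{33}{-2488}} = \frac{-1151 - 2861}{\frac{52}{59} + \frac{33}{-2488}} = - \frac{4012}{52 \cdot \frac{1}{59} + 33 \left(- \frac{1}{2488}\right)} = - \frac{4012}{\frac{52}{59} - \frac{33}{2488}} = - \frac{4012}{\frac{127429}{146792}} = \left(-4012\right) \frac{146792}{127429} = - \frac{588929504}{127429}$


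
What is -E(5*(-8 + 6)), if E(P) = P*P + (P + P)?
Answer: -80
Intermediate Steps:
E(P) = P² + 2*P
-E(5*(-8 + 6)) = -5*(-8 + 6)*(2 + 5*(-8 + 6)) = -5*(-2)*(2 + 5*(-2)) = -(-10)*(2 - 10) = -(-10)*(-8) = -1*80 = -80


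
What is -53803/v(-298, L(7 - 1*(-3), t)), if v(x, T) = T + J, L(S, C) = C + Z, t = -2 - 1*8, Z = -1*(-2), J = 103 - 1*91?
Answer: -53803/4 ≈ -13451.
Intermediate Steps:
J = 12 (J = 103 - 91 = 12)
Z = 2
t = -10 (t = -2 - 8 = -10)
L(S, C) = 2 + C (L(S, C) = C + 2 = 2 + C)
v(x, T) = 12 + T (v(x, T) = T + 12 = 12 + T)
-53803/v(-298, L(7 - 1*(-3), t)) = -53803/(12 + (2 - 10)) = -53803/(12 - 8) = -53803/4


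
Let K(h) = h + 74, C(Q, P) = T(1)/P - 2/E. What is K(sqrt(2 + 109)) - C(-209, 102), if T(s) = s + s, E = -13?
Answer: 48947/663 + sqrt(111) ≈ 84.362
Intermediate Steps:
T(s) = 2*s
C(Q, P) = 2/13 + 2/P (C(Q, P) = (2*1)/P - 2/(-13) = 2/P - 2*(-1/13) = 2/P + 2/13 = 2/13 + 2/P)
K(h) = 74 + h
K(sqrt(2 + 109)) - C(-209, 102) = (74 + sqrt(2 + 109)) - (2/13 + 2/102) = (74 + sqrt(111)) - (2/13 + 2*(1/102)) = (74 + sqrt(111)) - (2/13 + 1/51) = (74 + sqrt(111)) - 1*115/663 = (74 + sqrt(111)) - 115/663 = 48947/663 + sqrt(111)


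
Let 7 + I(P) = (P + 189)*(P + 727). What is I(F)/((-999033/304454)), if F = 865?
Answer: -510861938294/999033 ≈ -5.1136e+5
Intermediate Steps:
I(P) = -7 + (189 + P)*(727 + P) (I(P) = -7 + (P + 189)*(P + 727) = -7 + (189 + P)*(727 + P))
I(F)/((-999033/304454)) = (137396 + 865² + 916*865)/((-999033/304454)) = (137396 + 748225 + 792340)/((-999033*1/304454)) = 1677961/(-999033/304454) = 1677961*(-304454/999033) = -510861938294/999033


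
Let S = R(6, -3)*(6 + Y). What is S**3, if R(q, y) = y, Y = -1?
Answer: -3375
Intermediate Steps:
S = -15 (S = -3*(6 - 1) = -3*5 = -15)
S**3 = (-15)**3 = -3375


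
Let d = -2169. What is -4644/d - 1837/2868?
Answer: 1037171/691188 ≈ 1.5006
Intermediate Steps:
-4644/d - 1837/2868 = -4644/(-2169) - 1837/2868 = -4644*(-1/2169) - 1837*1/2868 = 516/241 - 1837/2868 = 1037171/691188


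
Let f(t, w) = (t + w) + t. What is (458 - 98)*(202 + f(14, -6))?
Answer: 80640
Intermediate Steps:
f(t, w) = w + 2*t
(458 - 98)*(202 + f(14, -6)) = (458 - 98)*(202 + (-6 + 2*14)) = 360*(202 + (-6 + 28)) = 360*(202 + 22) = 360*224 = 80640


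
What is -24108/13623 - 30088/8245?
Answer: -202886428/37440545 ≈ -5.4189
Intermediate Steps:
-24108/13623 - 30088/8245 = -24108*1/13623 - 30088*1/8245 = -8036/4541 - 30088/8245 = -202886428/37440545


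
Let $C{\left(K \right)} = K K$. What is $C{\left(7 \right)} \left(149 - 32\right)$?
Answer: $5733$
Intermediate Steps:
$C{\left(K \right)} = K^{2}$
$C{\left(7 \right)} \left(149 - 32\right) = 7^{2} \left(149 - 32\right) = 49 \cdot 117 = 5733$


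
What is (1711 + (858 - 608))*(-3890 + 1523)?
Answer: -4641687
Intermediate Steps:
(1711 + (858 - 608))*(-3890 + 1523) = (1711 + 250)*(-2367) = 1961*(-2367) = -4641687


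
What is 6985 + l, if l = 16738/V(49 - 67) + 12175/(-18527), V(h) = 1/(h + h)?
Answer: -11034378416/18527 ≈ -5.9558e+5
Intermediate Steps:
V(h) = 1/(2*h)
l = -11163789511/18527 (l = 16738/((1/(2*(49 - 67)))) + 12175/(-18527) = 16738/(((½)/(-18))) + 12175*(-1/18527) = 16738/(((½)*(-1/18))) - 12175/18527 = 16738/(-1/36) - 12175/18527 = 16738*(-36) - 12175/18527 = -602568 - 12175/18527 = -11163789511/18527 ≈ -6.0257e+5)
6985 + l = 6985 - 11163789511/18527 = -11034378416/18527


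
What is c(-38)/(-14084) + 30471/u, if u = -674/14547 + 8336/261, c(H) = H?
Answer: 67891695461123/71058403073 ≈ 955.44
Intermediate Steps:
u = 40362626/1265589 (u = -674*1/14547 + 8336*(1/261) = -674/14547 + 8336/261 = 40362626/1265589 ≈ 31.892)
c(-38)/(-14084) + 30471/u = -38/(-14084) + 30471/(40362626/1265589) = -38*(-1/14084) + 30471*(1265589/40362626) = 19/7042 + 38563762419/40362626 = 67891695461123/71058403073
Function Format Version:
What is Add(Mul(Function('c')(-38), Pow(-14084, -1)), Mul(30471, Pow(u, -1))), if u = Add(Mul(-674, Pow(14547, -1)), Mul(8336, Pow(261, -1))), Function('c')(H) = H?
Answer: Rational(67891695461123, 71058403073) ≈ 955.44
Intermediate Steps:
u = Rational(40362626, 1265589) (u = Add(Mul(-674, Rational(1, 14547)), Mul(8336, Rational(1, 261))) = Add(Rational(-674, 14547), Rational(8336, 261)) = Rational(40362626, 1265589) ≈ 31.892)
Add(Mul(Function('c')(-38), Pow(-14084, -1)), Mul(30471, Pow(u, -1))) = Add(Mul(-38, Pow(-14084, -1)), Mul(30471, Pow(Rational(40362626, 1265589), -1))) = Add(Mul(-38, Rational(-1, 14084)), Mul(30471, Rational(1265589, 40362626))) = Add(Rational(19, 7042), Rational(38563762419, 40362626)) = Rational(67891695461123, 71058403073)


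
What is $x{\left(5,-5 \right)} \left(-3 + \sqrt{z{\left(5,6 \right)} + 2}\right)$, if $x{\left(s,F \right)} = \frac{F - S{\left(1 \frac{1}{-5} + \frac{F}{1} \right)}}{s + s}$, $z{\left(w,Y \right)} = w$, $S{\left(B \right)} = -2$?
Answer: $\frac{9}{10} - \frac{3 \sqrt{7}}{10} \approx 0.10627$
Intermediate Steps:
$x{\left(s,F \right)} = \frac{2 + F}{2 s}$ ($x{\left(s,F \right)} = \frac{F - -2}{s + s} = \frac{F + 2}{2 s} = \left(2 + F\right) \frac{1}{2 s} = \frac{2 + F}{2 s}$)
$x{\left(5,-5 \right)} \left(-3 + \sqrt{z{\left(5,6 \right)} + 2}\right) = \frac{2 - 5}{2 \cdot 5} \left(-3 + \sqrt{5 + 2}\right) = \frac{1}{2} \cdot \frac{1}{5} \left(-3\right) \left(-3 + \sqrt{7}\right) = - \frac{3 \left(-3 + \sqrt{7}\right)}{10} = \frac{9}{10} - \frac{3 \sqrt{7}}{10}$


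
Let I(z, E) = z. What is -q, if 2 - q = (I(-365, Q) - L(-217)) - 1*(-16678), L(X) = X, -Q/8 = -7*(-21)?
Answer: 16528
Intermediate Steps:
Q = -1176 (Q = -(-56)*(-21) = -8*147 = -1176)
q = -16528 (q = 2 - ((-365 - 1*(-217)) - 1*(-16678)) = 2 - ((-365 + 217) + 16678) = 2 - (-148 + 16678) = 2 - 1*16530 = 2 - 16530 = -16528)
-q = -1*(-16528) = 16528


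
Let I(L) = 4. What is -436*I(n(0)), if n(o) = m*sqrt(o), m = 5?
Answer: -1744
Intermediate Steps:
n(o) = 5*sqrt(o)
-436*I(n(0)) = -436*4 = -1744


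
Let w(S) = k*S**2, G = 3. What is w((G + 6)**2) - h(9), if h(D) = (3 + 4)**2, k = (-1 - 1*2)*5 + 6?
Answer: -59098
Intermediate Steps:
k = -9 (k = (-1 - 2)*5 + 6 = -3*5 + 6 = -15 + 6 = -9)
h(D) = 49 (h(D) = 7**2 = 49)
w(S) = -9*S**2
w((G + 6)**2) - h(9) = -9*(3 + 6)**4 - 1*49 = -9*(9**2)**2 - 49 = -9*81**2 - 49 = -9*6561 - 49 = -59049 - 49 = -59098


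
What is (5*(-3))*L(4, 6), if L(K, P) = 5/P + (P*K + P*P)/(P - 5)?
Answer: -1825/2 ≈ -912.50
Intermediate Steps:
L(K, P) = 5/P + (P² + K*P)/(-5 + P) (L(K, P) = 5/P + (K*P + P²)/(-5 + P) = 5/P + (P² + K*P)/(-5 + P))
(5*(-3))*L(4, 6) = (5*(-3))*((-25 + 6³ + 5*6 + 4*6²)/(6*(-5 + 6))) = -5*(-25 + 216 + 30 + 4*36)/(2*1) = -5*(-25 + 216 + 30 + 144)/2 = -5*365/2 = -15*365/6 = -1825/2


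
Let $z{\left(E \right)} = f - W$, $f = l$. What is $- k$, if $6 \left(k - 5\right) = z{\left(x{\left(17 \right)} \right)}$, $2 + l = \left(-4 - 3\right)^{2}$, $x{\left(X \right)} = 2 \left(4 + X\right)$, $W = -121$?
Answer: $-33$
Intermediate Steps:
$x{\left(X \right)} = 8 + 2 X$
$l = 47$ ($l = -2 + \left(-4 - 3\right)^{2} = -2 + \left(-7\right)^{2} = -2 + 49 = 47$)
$f = 47$
$z{\left(E \right)} = 168$ ($z{\left(E \right)} = 47 - -121 = 47 + 121 = 168$)
$k = 33$ ($k = 5 + \frac{1}{6} \cdot 168 = 5 + 28 = 33$)
$- k = \left(-1\right) 33 = -33$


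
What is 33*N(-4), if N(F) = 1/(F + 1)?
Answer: -11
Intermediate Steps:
N(F) = 1/(1 + F)
33*N(-4) = 33/(1 - 4) = 33/(-3) = 33*(-1/3) = -11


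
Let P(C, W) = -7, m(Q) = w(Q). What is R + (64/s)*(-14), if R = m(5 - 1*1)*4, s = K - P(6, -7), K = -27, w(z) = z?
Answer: 304/5 ≈ 60.800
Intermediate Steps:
m(Q) = Q
s = -20 (s = -27 - 1*(-7) = -27 + 7 = -20)
R = 16 (R = (5 - 1*1)*4 = (5 - 1)*4 = 4*4 = 16)
R + (64/s)*(-14) = 16 + (64/(-20))*(-14) = 16 + (64*(-1/20))*(-14) = 16 - 16/5*(-14) = 16 + 224/5 = 304/5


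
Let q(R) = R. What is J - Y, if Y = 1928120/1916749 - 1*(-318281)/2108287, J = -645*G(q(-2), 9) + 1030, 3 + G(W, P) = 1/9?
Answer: 35062349465642113/12123170996889 ≈ 2892.2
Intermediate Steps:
G(W, P) = -26/9 (G(W, P) = -3 + 1/9 = -26/9)
J = 8680/3 (J = -645*(-26/9) + 1030 = 5590/3 + 1030 = 8680/3 ≈ 2893.3)
Y = 4675095118909/4041056998963 (Y = 1928120*(1/1916749) + 318281*(1/2108287) = 1928120/1916749 + 318281/2108287 = 4675095118909/4041056998963 ≈ 1.1569)
J - Y = 8680/3 - 1*4675095118909/4041056998963 = 8680/3 - 4675095118909/4041056998963 = 35062349465642113/12123170996889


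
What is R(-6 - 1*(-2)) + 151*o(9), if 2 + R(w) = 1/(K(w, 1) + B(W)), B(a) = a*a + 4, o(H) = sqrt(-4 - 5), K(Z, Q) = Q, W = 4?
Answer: -41/21 + 453*I ≈ -1.9524 + 453.0*I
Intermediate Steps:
o(H) = 3*I (o(H) = sqrt(-9) = 3*I)
B(a) = 4 + a**2 (B(a) = a**2 + 4 = 4 + a**2)
R(w) = -41/21 (R(w) = -2 + 1/(1 + (4 + 4**2)) = -2 + 1/(1 + (4 + 16)) = -2 + 1/(1 + 20) = -2 + 1/21 = -41/21)
R(-6 - 1*(-2)) + 151*o(9) = -41/21 + 151*(3*I) = -41/21 + 453*I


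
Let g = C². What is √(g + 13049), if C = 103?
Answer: √23658 ≈ 153.81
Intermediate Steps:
g = 10609 (g = 103² = 10609)
√(g + 13049) = √(10609 + 13049) = √23658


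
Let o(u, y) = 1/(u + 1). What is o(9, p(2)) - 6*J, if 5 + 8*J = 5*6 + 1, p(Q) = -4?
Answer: -97/5 ≈ -19.400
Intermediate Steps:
o(u, y) = 1/(1 + u)
J = 13/4 (J = -5/8 + (5*6 + 1)/8 = -5/8 + (30 + 1)/8 = -5/8 + (1/8)*31 = -5/8 + 31/8 = 13/4 ≈ 3.2500)
o(9, p(2)) - 6*J = 1/(1 + 9) - 6*13/4 = 1/10 - 39/2 = -97/5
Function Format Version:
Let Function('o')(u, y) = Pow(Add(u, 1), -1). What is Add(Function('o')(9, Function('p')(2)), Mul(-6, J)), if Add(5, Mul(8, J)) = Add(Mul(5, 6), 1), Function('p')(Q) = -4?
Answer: Rational(-97, 5) ≈ -19.400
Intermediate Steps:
Function('o')(u, y) = Pow(Add(1, u), -1)
J = Rational(13, 4) (J = Add(Rational(-5, 8), Mul(Rational(1, 8), Add(Mul(5, 6), 1))) = Add(Rational(-5, 8), Mul(Rational(1, 8), Add(30, 1))) = Add(Rational(-5, 8), Mul(Rational(1, 8), 31)) = Add(Rational(-5, 8), Rational(31, 8)) = Rational(13, 4) ≈ 3.2500)
Add(Function('o')(9, Function('p')(2)), Mul(-6, J)) = Add(Pow(Add(1, 9), -1), Mul(-6, Rational(13, 4))) = Add(Pow(10, -1), Rational(-39, 2)) = Add(Rational(1, 10), Rational(-39, 2)) = Rational(-97, 5)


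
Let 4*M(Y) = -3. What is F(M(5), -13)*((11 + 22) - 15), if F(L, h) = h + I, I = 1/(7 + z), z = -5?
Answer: -225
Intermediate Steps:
M(Y) = -¾ (M(Y) = (¼)*(-3) = -¾)
I = ½ (I = 1/(7 - 5) = 1/2 = ½ ≈ 0.50000)
F(L, h) = ½ + h (F(L, h) = h + ½ = ½ + h)
F(M(5), -13)*((11 + 22) - 15) = (½ - 13)*((11 + 22) - 15) = -25*(33 - 15)/2 = -25/2*18 = -225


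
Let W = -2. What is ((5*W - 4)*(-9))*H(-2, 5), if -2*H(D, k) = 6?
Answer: -378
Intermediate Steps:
H(D, k) = -3 (H(D, k) = -1/2*6 = -3)
((5*W - 4)*(-9))*H(-2, 5) = ((5*(-2) - 4)*(-9))*(-3) = ((-10 - 4)*(-9))*(-3) = -14*(-9)*(-3) = 126*(-3) = -378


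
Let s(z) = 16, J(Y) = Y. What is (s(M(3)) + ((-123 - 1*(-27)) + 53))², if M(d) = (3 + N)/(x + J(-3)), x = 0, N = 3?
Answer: 729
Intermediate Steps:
M(d) = -2 (M(d) = (3 + 3)/(0 - 3) = 6/(-3) = 6*(-⅓) = -2)
(s(M(3)) + ((-123 - 1*(-27)) + 53))² = (16 + ((-123 - 1*(-27)) + 53))² = (16 + ((-123 + 27) + 53))² = (16 + (-96 + 53))² = (16 - 43)² = (-27)² = 729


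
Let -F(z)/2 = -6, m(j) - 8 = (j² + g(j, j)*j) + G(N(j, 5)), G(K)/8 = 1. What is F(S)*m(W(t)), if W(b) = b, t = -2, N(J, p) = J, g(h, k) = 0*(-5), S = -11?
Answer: 240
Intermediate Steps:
g(h, k) = 0
G(K) = 8 (G(K) = 8*1 = 8)
m(j) = 16 + j² (m(j) = 8 + ((j² + 0*j) + 8) = 8 + ((j² + 0) + 8) = 8 + (j² + 8) = 8 + (8 + j²) = 16 + j²)
F(z) = 12 (F(z) = -2*(-6) = 12)
F(S)*m(W(t)) = 12*(16 + (-2)²) = 12*(16 + 4) = 12*20 = 240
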